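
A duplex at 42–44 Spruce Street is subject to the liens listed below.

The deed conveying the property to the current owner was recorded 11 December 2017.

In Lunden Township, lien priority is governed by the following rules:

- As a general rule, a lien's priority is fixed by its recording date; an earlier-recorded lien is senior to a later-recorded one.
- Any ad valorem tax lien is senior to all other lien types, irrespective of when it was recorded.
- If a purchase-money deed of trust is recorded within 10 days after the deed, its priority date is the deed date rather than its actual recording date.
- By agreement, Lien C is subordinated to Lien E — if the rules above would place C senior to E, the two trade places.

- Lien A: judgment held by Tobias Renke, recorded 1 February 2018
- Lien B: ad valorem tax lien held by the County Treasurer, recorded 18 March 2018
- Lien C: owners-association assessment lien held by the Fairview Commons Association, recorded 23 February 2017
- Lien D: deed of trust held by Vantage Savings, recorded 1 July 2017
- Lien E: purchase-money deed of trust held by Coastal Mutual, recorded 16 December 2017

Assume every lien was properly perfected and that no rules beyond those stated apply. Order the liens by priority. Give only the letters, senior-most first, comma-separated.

B, E, D, C, A

Effective dates after the stated exceptions: E relates back to the deed date 11 December 2017.
B, as an ad valorem tax lien, has superpriority and ranks first.
Ordering the rest by effective date: C (23 February 2017), D (1 July 2017), E (11 December 2017), A (1 February 2018).
C would otherwise be senior to E, so under the subordination agreement C and E exchange positions.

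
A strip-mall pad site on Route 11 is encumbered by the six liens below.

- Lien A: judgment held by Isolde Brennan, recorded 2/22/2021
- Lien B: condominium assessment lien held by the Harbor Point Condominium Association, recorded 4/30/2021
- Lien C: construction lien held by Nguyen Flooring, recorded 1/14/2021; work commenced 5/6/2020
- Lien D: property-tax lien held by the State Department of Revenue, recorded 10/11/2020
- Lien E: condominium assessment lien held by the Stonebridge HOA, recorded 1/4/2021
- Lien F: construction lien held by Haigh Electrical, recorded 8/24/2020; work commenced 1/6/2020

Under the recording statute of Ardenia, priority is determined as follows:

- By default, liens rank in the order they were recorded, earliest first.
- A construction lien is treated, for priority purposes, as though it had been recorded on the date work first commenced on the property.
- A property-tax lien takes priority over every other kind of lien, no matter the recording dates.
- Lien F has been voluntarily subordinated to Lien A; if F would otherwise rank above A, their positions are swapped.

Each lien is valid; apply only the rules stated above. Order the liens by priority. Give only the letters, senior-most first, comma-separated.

Effective dates after the stated exceptions: C is treated as recorded 5/6/2020, the work-commencement date; F is treated as recorded 1/6/2020, the work-commencement date.
As a property-tax lien, D is senior to every other lien.
Remaining liens by effective date: F (1/6/2020), C (5/6/2020), E (1/4/2021), A (2/22/2021), B (4/30/2021).
Because F would otherwise rank above A, the subordination swaps them.

D, A, C, E, F, B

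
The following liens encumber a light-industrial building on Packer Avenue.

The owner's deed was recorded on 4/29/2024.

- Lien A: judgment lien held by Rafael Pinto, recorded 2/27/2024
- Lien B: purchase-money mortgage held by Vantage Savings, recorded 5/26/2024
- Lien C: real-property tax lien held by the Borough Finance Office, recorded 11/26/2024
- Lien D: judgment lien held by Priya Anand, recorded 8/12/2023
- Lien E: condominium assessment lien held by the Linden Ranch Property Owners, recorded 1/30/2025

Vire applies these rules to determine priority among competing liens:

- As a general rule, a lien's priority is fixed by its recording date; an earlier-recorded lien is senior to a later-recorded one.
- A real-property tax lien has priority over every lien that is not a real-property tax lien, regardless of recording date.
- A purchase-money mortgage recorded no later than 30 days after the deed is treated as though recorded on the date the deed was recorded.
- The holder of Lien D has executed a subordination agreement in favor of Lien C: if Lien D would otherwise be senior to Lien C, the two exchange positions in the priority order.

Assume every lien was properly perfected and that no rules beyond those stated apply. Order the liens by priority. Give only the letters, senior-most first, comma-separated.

Adjusting effective dates: B's effective date is the deed date, 4/29/2024.
C is a real-property tax lien and takes priority over every other lien.
Ordering the rest by effective date: D (8/12/2023), A (2/27/2024), B (4/29/2024), E (1/30/2025).
Since D is not senior to C, the subordination leaves the order unchanged.

C, D, A, B, E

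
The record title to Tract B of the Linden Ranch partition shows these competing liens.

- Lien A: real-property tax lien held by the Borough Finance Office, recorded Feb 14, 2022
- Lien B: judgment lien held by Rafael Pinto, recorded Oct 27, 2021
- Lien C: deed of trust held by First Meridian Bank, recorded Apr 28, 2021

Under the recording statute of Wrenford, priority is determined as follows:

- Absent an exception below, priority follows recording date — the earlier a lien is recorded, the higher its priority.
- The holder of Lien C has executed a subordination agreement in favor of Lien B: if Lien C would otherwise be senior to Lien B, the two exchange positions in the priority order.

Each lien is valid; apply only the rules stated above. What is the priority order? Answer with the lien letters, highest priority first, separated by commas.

B, C, A

Sorted by effective date: C (Apr 28, 2021), B (Oct 27, 2021), A (Feb 14, 2022).
C would otherwise be senior to B, so under the subordination agreement C and B exchange positions.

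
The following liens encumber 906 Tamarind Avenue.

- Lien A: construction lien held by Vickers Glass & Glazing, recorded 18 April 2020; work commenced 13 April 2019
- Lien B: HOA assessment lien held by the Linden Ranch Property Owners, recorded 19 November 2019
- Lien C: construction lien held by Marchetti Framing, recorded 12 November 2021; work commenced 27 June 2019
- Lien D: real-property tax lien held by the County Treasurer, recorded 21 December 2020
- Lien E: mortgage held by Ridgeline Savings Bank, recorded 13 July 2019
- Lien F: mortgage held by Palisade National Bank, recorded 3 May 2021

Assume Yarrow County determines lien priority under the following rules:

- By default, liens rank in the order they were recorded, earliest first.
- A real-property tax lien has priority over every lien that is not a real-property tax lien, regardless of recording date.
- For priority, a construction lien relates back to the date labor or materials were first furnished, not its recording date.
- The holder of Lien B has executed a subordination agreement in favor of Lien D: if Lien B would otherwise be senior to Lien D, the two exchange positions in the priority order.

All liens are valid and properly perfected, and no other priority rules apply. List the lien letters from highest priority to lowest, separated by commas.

D, A, C, E, B, F

Effective dates after the stated exceptions: A relates back to 13 April 2019 (work commenced); C's effective date is 27 June 2019, when work began.
As a real-property tax lien, D is senior to every other lien.
Among the remaining liens, by effective date: A (13 April 2019), C (27 June 2019), E (13 July 2019), B (19 November 2019), F (3 May 2021).
B already ranks below D; the subordination has no effect.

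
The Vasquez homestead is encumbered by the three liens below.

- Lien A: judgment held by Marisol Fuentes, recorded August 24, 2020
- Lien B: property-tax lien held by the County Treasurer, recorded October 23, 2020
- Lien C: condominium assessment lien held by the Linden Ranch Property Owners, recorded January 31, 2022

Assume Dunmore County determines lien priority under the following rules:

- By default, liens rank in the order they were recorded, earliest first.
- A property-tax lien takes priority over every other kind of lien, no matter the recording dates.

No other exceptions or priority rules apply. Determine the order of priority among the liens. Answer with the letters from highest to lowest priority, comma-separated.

B, A, C

B is a property-tax lien, so it outranks all other liens regardless of date.
Ordering the rest by effective date: A (August 24, 2020), C (January 31, 2022).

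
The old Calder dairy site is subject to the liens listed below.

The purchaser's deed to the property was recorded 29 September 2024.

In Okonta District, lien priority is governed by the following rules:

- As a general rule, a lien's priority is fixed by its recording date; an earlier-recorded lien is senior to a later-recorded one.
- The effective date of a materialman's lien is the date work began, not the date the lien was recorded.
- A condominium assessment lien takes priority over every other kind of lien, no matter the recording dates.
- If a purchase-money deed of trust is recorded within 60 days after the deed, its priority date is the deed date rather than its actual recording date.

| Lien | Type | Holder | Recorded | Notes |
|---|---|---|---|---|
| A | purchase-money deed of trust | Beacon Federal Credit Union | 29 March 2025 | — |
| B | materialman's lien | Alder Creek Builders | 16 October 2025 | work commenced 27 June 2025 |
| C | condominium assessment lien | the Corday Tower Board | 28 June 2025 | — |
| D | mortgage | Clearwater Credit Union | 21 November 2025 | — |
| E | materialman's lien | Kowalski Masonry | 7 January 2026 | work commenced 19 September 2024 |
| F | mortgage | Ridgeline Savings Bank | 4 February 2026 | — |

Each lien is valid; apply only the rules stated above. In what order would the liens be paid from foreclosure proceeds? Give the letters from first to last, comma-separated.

C, E, A, B, D, F

Effective dates after the stated exceptions: A was recorded 181 days after the deed, outside the 60-day window, so it keeps its recording date; B relates back to 27 June 2025 (work commenced); E's effective date is 19 September 2024, when work began.
As a condominium assessment lien, C is senior to every other lien.
Remaining liens by effective date: E (19 September 2024), A (29 March 2025), B (27 June 2025), D (21 November 2025), F (4 February 2026).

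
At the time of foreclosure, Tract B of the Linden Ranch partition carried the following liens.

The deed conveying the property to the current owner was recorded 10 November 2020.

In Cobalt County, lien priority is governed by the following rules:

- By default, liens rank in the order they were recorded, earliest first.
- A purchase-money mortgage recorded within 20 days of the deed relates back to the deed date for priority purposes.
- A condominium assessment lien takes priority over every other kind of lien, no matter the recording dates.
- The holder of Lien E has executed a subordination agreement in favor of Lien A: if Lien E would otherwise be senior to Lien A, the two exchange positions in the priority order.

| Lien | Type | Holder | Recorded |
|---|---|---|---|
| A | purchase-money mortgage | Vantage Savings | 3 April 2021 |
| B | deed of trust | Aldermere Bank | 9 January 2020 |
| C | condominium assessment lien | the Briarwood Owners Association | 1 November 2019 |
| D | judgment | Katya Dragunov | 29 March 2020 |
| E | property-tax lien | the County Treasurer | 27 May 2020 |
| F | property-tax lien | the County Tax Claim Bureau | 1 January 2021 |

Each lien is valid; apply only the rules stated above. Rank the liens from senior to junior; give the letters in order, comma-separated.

C, B, D, A, F, E

First, effective dates: A was recorded 144 days after the deed, outside the 20-day window, so it keeps its recording date.
As a condominium assessment lien, C is senior to every other lien.
Remaining liens by effective date: B (9 January 2020), D (29 March 2020), E (27 May 2020), F (1 January 2021), A (3 April 2021).
E would otherwise be senior to A, so under the subordination agreement E and A exchange positions.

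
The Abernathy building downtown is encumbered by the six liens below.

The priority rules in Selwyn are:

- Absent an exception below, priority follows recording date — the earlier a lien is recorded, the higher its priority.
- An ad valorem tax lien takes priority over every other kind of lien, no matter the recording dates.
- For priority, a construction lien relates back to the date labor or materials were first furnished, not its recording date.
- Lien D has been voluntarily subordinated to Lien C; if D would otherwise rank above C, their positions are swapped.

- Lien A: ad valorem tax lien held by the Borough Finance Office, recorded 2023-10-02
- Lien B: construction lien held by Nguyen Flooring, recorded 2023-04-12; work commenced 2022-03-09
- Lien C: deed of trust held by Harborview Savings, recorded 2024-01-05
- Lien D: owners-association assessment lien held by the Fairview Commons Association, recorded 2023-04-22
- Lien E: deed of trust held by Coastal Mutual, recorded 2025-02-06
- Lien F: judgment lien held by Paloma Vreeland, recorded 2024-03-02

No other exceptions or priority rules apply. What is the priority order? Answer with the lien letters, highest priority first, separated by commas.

A, B, C, D, F, E

First, effective dates: B is treated as recorded 2022-03-09, the work-commencement date.
A, as an ad valorem tax lien, has superpriority and ranks first.
Remaining liens by effective date: B (2022-03-09), D (2023-04-22), C (2024-01-05), F (2024-03-02), E (2025-02-06).
D would otherwise be senior to C, so under the subordination agreement D and C exchange positions.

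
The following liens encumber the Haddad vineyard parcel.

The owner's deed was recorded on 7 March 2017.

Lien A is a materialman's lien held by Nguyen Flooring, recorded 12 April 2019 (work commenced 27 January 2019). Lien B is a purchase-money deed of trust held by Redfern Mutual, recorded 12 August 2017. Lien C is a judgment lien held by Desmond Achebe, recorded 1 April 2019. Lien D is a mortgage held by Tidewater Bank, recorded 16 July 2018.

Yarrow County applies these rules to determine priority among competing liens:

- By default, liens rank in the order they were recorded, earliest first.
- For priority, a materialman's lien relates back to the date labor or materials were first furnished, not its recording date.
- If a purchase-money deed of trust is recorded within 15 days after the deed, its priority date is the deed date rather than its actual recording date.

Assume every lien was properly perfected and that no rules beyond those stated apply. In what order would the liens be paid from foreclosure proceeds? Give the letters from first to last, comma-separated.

B, D, A, C

Effective dates after the stated exceptions: A's effective date is 27 January 2019, when work began; B was recorded 158 days after the deed — beyond 15 days — so no relation-back applies.
By effective date: B (12 August 2017), D (16 July 2018), A (27 January 2019), C (1 April 2019).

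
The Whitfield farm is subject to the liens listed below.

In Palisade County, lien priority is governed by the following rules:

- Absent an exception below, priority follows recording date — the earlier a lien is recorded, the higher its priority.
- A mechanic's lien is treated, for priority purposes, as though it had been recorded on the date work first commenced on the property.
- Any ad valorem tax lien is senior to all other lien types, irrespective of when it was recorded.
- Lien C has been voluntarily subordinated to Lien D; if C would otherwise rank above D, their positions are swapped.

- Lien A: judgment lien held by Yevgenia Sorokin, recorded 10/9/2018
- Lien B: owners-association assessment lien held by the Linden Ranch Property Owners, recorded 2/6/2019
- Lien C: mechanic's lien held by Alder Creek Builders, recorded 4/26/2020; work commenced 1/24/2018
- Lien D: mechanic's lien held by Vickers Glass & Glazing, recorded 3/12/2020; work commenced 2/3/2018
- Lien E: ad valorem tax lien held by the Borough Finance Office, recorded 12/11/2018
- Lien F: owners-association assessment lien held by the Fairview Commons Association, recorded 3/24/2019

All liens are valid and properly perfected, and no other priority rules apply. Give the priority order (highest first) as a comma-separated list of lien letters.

Effective dates after the stated exceptions: C relates back to 1/24/2018 (work commenced); D is treated as recorded 2/3/2018, the work-commencement date.
E is an ad valorem tax lien, so it outranks all other liens regardless of date.
Among the remaining liens, by effective date: C (1/24/2018), D (2/3/2018), A (10/9/2018), B (2/6/2019), F (3/24/2019).
C is senior to D before the subordination, so the two trade places.

E, D, C, A, B, F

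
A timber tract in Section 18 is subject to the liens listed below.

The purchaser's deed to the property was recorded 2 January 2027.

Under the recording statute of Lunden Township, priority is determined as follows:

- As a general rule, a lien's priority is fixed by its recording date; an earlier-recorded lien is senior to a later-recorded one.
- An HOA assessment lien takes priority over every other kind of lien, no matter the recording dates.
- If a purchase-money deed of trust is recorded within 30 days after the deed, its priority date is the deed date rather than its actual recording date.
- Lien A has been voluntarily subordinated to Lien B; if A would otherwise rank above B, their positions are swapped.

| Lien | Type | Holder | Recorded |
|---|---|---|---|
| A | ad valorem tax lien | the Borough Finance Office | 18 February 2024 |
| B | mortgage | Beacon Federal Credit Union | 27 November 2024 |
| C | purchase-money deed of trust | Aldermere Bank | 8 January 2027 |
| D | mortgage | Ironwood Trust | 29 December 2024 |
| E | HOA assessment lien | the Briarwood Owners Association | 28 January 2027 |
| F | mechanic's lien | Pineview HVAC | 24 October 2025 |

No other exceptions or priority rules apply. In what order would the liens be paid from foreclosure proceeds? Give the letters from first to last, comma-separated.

E, B, A, D, F, C

First, effective dates: C's effective date is the deed date, 2 January 2027.
E is an HOA assessment lien and takes priority over every other lien.
Remaining liens by effective date: A (18 February 2024), B (27 November 2024), D (29 December 2024), F (24 October 2025), C (2 January 2027).
A is senior to B before the subordination, so the two trade places.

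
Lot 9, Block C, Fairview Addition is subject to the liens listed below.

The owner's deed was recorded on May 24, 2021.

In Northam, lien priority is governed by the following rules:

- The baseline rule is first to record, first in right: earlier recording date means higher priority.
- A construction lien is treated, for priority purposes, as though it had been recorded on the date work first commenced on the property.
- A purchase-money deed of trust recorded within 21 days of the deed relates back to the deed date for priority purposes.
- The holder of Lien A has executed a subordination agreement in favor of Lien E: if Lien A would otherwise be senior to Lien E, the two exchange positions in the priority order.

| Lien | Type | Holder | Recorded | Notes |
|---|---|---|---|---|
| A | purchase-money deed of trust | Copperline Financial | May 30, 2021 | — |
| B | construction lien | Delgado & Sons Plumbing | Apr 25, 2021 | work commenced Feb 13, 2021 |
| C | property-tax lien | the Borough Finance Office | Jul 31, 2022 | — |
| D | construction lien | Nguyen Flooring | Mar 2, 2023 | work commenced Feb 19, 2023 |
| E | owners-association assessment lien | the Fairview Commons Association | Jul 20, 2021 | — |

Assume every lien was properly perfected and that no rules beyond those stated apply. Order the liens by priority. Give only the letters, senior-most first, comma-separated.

B, E, A, C, D

Effective dates: A's effective date is the deed date, May 24, 2021; B relates back to Feb 13, 2021 (work commenced); D relates back to Feb 19, 2023 (work commenced).
Sorted by effective date: B (Feb 13, 2021), A (May 24, 2021), E (Jul 20, 2021), C (Jul 31, 2022), D (Feb 19, 2023).
A would otherwise be senior to E, so under the subordination agreement A and E exchange positions.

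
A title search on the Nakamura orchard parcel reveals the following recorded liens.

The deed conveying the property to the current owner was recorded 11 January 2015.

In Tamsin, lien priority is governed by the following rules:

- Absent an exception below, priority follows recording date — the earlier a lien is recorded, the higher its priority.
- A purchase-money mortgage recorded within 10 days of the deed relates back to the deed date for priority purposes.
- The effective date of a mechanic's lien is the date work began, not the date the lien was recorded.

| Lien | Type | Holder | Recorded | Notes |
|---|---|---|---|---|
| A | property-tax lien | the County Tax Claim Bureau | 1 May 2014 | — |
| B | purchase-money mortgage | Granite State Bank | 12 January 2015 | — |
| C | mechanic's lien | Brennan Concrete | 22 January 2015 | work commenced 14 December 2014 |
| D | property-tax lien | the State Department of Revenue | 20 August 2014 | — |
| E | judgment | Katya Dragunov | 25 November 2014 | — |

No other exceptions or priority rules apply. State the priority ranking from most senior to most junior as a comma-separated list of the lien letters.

A, D, E, C, B

First, effective dates: B relates back to the deed date 11 January 2015; C's effective date is 14 December 2014, when work began.
By effective date, earliest first: A (1 May 2014), D (20 August 2014), E (25 November 2014), C (14 December 2014), B (11 January 2015).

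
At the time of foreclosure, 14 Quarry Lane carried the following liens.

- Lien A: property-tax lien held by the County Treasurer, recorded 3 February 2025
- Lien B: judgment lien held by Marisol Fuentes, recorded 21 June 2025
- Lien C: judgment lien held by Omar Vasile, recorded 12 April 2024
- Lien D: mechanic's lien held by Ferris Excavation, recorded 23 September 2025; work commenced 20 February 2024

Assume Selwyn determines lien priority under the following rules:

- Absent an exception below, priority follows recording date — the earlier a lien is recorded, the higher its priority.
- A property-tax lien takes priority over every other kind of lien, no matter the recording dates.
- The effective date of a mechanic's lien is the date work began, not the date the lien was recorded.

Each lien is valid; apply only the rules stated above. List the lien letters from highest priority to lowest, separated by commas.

First, effective dates: D is treated as recorded 20 February 2024, the work-commencement date.
A is a property-tax lien, so it outranks all other liens regardless of date.
Remaining liens by effective date: D (20 February 2024), C (12 April 2024), B (21 June 2025).

A, D, C, B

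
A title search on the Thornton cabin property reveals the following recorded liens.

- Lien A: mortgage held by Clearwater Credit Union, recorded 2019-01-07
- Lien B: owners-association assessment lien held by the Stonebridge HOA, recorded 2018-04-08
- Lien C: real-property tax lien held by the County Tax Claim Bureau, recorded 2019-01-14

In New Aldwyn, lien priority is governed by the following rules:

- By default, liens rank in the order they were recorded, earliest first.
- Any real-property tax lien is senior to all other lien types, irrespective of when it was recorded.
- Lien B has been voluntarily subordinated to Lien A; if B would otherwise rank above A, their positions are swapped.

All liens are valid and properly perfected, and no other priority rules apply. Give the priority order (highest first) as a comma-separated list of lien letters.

As a real-property tax lien, C is senior to every other lien.
Ordering the rest by effective date: B (2018-04-08), A (2019-01-07).
The subordination applies — B was senior to A — so B and A swap.

C, A, B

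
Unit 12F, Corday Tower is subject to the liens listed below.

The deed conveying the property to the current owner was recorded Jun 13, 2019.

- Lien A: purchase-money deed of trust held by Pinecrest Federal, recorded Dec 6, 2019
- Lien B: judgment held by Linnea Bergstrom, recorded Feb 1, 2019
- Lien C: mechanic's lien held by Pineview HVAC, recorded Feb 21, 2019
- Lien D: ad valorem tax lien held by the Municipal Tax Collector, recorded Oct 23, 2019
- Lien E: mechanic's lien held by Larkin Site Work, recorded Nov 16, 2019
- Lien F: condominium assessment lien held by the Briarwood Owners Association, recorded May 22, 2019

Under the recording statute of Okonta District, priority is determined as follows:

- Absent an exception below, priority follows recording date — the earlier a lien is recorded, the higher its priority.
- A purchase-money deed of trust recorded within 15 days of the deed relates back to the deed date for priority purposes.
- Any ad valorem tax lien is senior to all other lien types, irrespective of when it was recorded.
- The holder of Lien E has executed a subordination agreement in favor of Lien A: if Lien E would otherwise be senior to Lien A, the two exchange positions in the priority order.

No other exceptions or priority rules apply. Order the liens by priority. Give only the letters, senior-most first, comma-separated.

Effective dates: A was recorded 176 days after the deed — beyond 15 days — so no relation-back applies.
D, as an ad valorem tax lien, has superpriority and ranks first.
Remaining liens by effective date: B (Feb 1, 2019), C (Feb 21, 2019), F (May 22, 2019), E (Nov 16, 2019), A (Dec 6, 2019).
The subordination applies — E was senior to A — so E and A swap.

D, B, C, F, A, E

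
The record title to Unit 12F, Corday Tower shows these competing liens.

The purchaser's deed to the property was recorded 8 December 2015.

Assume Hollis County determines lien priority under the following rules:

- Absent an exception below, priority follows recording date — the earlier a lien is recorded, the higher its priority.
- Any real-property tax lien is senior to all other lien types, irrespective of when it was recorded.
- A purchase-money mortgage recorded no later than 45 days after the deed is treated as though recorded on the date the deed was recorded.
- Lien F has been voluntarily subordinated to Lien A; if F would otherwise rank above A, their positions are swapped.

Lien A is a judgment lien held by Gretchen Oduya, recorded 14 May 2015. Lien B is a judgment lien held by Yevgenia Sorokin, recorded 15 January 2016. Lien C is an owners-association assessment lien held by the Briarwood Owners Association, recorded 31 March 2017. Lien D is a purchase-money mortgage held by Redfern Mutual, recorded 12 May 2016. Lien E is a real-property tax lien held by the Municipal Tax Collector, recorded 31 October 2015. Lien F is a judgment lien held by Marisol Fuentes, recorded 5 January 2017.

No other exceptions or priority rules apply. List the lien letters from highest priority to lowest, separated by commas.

Adjusting effective dates: D missed the 45-day window (156 days after the deed), so its recording date stands.
As a real-property tax lien, E is senior to every other lien.
Ordering the rest by effective date: A (14 May 2015), B (15 January 2016), D (12 May 2016), F (5 January 2017), C (31 March 2017).
Since F is not senior to A, the subordination leaves the order unchanged.

E, A, B, D, F, C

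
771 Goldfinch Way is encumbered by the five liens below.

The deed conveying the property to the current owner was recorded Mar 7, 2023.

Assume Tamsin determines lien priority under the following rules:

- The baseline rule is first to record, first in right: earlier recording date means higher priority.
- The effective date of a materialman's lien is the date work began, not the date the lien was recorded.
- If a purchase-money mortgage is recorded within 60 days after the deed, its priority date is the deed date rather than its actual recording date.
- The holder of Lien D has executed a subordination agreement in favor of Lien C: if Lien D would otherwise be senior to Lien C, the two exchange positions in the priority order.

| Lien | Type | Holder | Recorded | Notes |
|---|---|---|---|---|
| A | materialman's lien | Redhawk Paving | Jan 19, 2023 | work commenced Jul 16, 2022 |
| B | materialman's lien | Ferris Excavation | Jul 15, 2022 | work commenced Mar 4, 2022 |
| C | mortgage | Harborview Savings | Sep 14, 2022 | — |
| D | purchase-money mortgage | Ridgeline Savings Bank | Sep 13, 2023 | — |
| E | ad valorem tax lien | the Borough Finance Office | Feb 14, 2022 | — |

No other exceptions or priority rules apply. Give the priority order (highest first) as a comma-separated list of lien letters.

E, B, A, C, D

Effective dates after the stated exceptions: A's effective date is Jul 16, 2022, when work began; B is treated as recorded Mar 4, 2022, the work-commencement date; D was recorded 190 days after the deed, outside the 60-day window, so it keeps its recording date.
Sorted by effective date: E (Feb 14, 2022), B (Mar 4, 2022), A (Jul 16, 2022), C (Sep 14, 2022), D (Sep 13, 2023).
D already ranks below C; the subordination has no effect.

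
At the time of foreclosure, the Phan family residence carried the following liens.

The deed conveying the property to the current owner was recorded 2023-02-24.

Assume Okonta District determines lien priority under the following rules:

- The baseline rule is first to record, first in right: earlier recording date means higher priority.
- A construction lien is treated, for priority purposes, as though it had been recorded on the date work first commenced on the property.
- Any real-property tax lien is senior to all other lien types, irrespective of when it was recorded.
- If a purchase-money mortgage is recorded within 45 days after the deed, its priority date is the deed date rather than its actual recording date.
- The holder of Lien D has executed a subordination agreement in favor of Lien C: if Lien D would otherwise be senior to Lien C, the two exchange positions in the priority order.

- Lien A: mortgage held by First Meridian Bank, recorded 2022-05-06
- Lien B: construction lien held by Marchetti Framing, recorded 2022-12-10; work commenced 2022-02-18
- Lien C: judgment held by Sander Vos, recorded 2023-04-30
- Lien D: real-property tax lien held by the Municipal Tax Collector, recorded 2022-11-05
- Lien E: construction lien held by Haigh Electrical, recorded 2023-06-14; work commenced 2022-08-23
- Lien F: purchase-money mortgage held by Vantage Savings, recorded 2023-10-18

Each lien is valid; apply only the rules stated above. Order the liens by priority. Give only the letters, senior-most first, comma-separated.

First, effective dates: B is treated as recorded 2022-02-18, the work-commencement date; E relates back to 2022-08-23 (work commenced); F was recorded 236 days after the deed, outside the 45-day window, so it keeps its recording date.
D is a real-property tax lien, so it outranks all other liens regardless of date.
The other liens, earliest effective date first: B (2022-02-18), A (2022-05-06), E (2022-08-23), C (2023-04-30), F (2023-10-18).
The subordination applies — D was senior to C — so D and C swap.

C, B, A, E, D, F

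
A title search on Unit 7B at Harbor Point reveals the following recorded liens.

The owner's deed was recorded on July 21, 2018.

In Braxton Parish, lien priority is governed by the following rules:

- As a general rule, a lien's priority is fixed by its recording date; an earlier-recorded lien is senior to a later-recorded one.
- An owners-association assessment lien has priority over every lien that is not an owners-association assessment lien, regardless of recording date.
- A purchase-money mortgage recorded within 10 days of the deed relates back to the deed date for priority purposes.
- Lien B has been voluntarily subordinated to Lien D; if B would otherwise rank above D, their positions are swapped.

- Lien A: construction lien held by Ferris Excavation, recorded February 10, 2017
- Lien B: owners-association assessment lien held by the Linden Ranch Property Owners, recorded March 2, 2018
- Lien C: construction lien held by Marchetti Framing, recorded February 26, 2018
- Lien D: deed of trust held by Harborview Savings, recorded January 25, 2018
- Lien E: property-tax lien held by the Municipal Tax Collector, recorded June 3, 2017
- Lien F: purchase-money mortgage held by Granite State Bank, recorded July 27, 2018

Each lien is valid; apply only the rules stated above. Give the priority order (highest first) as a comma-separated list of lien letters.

D, A, E, B, C, F

Effective dates: F relates back to the deed date July 21, 2018.
B is an owners-association assessment lien, so it outranks all other liens regardless of date.
Ordering the rest by effective date: A (February 10, 2017), E (June 3, 2017), D (January 25, 2018), C (February 26, 2018), F (July 21, 2018).
Because B would otherwise rank above D, the subordination swaps them.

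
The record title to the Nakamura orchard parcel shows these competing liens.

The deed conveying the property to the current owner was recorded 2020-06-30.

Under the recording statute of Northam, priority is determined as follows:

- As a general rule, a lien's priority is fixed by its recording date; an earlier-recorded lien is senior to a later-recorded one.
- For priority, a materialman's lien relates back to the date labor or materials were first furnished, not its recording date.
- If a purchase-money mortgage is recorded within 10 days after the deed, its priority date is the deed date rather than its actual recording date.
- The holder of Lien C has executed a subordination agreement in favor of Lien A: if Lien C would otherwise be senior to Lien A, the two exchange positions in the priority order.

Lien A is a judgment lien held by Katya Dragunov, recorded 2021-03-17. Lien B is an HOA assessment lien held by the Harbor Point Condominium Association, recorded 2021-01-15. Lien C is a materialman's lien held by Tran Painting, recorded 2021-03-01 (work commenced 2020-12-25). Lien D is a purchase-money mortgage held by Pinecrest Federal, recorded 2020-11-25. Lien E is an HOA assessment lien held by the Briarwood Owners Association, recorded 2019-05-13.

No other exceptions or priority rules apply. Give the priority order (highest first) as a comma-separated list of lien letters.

E, D, A, B, C

Effective dates after the stated exceptions: C relates back to 2020-12-25 (work commenced); D was recorded 148 days after the deed — beyond 10 days — so no relation-back applies.
By effective date: E (2019-05-13), D (2020-11-25), C (2020-12-25), B (2021-01-15), A (2021-03-17).
C is senior to A before the subordination, so the two trade places.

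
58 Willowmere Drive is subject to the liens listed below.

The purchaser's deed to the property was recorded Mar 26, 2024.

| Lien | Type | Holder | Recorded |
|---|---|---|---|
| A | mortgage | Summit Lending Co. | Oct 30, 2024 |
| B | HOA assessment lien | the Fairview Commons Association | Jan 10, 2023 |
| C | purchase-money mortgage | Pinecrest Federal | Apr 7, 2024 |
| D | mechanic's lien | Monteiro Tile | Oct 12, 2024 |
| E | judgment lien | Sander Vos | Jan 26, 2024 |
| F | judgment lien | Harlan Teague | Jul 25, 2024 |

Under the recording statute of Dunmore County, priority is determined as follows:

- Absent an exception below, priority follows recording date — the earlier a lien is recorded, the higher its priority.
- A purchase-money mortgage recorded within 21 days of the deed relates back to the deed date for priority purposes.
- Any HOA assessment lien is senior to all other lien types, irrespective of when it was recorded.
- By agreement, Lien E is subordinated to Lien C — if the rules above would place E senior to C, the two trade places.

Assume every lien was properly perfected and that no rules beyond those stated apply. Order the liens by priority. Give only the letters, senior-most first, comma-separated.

Effective dates: C's effective date is the deed date, Mar 26, 2024.
B is an HOA assessment lien and takes priority over every other lien.
Among the remaining liens, by effective date: E (Jan 26, 2024), C (Mar 26, 2024), F (Jul 25, 2024), D (Oct 12, 2024), A (Oct 30, 2024).
The subordination applies — E was senior to C — so E and C swap.

B, C, E, F, D, A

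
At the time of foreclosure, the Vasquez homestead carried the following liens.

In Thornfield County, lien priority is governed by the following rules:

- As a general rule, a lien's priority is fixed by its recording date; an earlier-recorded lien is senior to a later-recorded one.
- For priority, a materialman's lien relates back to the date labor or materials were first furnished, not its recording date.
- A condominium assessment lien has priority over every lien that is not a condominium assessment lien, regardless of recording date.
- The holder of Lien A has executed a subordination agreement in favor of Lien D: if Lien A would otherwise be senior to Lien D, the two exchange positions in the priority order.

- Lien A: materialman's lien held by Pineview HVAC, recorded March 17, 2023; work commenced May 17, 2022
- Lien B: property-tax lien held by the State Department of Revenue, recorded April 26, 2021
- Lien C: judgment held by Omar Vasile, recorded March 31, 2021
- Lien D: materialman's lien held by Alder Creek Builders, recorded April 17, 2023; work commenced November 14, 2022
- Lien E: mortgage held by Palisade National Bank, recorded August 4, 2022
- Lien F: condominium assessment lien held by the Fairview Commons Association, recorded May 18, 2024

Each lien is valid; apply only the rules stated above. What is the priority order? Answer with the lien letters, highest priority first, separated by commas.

Effective dates: A relates back to May 17, 2022 (work commenced); D's effective date is November 14, 2022, when work began.
F, as a condominium assessment lien, has superpriority and ranks first.
Among the remaining liens, by effective date: C (March 31, 2021), B (April 26, 2021), A (May 17, 2022), E (August 4, 2022), D (November 14, 2022).
A is senior to D before the subordination, so the two trade places.

F, C, B, D, E, A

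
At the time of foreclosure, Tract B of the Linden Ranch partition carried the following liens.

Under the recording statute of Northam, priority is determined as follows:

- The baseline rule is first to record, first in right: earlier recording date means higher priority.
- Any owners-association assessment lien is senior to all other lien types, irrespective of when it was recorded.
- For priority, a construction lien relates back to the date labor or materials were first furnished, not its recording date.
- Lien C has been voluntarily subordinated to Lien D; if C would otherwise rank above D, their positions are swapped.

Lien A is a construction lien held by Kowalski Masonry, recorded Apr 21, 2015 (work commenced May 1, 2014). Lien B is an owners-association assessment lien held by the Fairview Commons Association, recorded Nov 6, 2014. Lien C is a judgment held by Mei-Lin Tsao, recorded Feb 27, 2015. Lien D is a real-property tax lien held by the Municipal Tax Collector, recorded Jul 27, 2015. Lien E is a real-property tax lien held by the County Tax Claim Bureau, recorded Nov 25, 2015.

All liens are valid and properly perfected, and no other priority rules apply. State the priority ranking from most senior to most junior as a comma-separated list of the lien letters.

B, A, D, C, E

Effective dates: A relates back to May 1, 2014 (work commenced).
B is an owners-association assessment lien and takes priority over every other lien.
The other liens, earliest effective date first: A (May 1, 2014), C (Feb 27, 2015), D (Jul 27, 2015), E (Nov 25, 2015).
C would otherwise be senior to D, so under the subordination agreement C and D exchange positions.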